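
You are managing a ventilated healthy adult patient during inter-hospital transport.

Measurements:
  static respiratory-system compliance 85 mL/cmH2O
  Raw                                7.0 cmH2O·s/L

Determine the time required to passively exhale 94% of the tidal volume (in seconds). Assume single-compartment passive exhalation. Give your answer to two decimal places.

τ = R × C = 7.0 × 85 mL/cmH2O = 7.0 × 0.085 L/cmH2O = 0.595 s.
Exhaled fraction f = 1 − e^(−t/τ) → t = −τ·ln(1 − f) = −0.595·ln(0.06) = 1.674 s.

1.67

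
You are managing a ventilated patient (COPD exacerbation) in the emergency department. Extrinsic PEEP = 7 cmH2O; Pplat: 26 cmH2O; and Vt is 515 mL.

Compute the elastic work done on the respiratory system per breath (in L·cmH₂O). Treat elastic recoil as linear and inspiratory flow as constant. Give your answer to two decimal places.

4.89

Elastic work ≈ ½ × (Pplat − PEEP) × Vt = 0.5 × (26 − 7) × 0.515 L = 0.5 × 19.0 × 0.515 = 4.893 L·cmH2O.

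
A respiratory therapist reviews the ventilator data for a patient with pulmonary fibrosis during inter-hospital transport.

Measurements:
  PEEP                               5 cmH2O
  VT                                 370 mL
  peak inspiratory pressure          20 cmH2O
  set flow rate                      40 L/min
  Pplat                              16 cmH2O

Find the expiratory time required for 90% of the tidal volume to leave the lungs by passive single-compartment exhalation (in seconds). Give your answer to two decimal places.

Flow: 40 L/min ÷ 60 = 0.6667 L/s.
R = (PIP − Pplat)/V̇ = (20 − 16) / 0.6667 = 4.0/0.6667 = 6.0 cmH2O·s/L.
C = Vt/(Pplat − PEEP) = 370.0 / (16 − 5) = 370.0/11.0 = 33.636 mL/cmH2O.
τ = R × C = 6.0 × 0.03364 L/cmH2O = 0.2018 s.
t = −τ·ln(1 − 0.90) = −0.2018·ln(0.1) = 0.4647 s.

0.46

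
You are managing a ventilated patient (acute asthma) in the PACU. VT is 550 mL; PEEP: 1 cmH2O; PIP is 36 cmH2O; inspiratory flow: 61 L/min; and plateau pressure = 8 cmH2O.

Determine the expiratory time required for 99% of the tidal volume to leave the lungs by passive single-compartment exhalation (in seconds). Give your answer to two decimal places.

9.97

Flow: 61 L/min ÷ 60 = 1.0167 L/s.
R = (PIP − Pplat)/V̇ = (36 − 8) / 1.0167 = 28.0/1.0167 = 27.54 cmH2O·s/L.
C = Vt/(Pplat − PEEP) = 550.0 / (8 − 1) = 550.0/7.0 = 78.571 mL/cmH2O.
τ = R × C = 27.54 × 0.07857 L/cmH2O = 2.164 s.
t = −τ·ln(1 − 0.99) = −2.164·ln(0.01) = 9.966 s.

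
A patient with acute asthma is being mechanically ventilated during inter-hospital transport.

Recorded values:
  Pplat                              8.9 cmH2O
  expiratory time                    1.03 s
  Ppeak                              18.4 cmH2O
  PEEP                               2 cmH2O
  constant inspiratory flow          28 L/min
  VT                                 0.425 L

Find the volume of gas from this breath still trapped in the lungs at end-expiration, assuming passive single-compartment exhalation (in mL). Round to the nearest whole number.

187

Flow: 28 L/min ÷ 60 = 0.4667 L/s.
R = (PIP − Pplat)/V̇ = (18.4 − 8.9) / 0.4667 = 9.5/0.4667 = 20.356 cmH2O·s/L.
C = Vt/(Pplat − PEEP) = 425.0 / (8.9 − 2) = 425.0/6.9 = 61.594 mL/cmH2O.
τ = R × C = 20.356 × 0.06159 L/cmH2O = 1.254 s.
Fraction remaining = e^(−Te/τ) = e^(−1.03/1.254) = 0.4398.
Trapped volume = 425.0 × 0.4398 = 186.92 mL.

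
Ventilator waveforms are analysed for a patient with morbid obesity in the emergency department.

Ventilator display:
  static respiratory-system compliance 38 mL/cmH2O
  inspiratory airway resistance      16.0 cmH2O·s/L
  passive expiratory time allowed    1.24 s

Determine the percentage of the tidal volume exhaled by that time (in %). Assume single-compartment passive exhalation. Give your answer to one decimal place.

87.0

τ = R × C = 16.0 × 38 mL/cmH2O = 16.0 × 0.038 L/cmH2O = 0.608 s.
Passive exhalation: V(t)/V₀ = e^(−t/τ) = e^(−1.24/0.608) = 0.1301.
Fraction exhaled = 1 − 0.1301 = 0.8699 → 86.99%.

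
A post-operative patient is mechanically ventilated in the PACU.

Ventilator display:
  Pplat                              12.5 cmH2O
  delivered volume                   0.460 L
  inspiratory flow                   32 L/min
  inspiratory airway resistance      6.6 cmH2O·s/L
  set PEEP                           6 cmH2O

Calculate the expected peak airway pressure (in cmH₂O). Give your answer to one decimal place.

16.0

Flow: 32 L/min ÷ 60 = 0.5333 L/s.
PIP = Pplat + Raw × flow = 12.5 + 6.6 × 0.5333 = 12.5 + 3.52 = 16.02 cmH2O.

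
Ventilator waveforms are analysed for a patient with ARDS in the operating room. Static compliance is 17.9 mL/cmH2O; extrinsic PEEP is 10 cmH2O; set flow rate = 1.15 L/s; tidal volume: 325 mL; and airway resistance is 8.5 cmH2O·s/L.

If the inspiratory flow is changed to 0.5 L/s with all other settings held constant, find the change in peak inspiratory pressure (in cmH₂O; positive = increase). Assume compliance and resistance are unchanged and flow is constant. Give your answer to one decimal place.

PIP = Vt/C + R·V̇ + PEEP (constant-flow equation of motion).
Only the resistive term changes: ΔPIP = R × ΔV̇ = 8.5 × (0.5 − 1.15) = 8.5 × -0.65 = -5.525 cmH2O.

-5.5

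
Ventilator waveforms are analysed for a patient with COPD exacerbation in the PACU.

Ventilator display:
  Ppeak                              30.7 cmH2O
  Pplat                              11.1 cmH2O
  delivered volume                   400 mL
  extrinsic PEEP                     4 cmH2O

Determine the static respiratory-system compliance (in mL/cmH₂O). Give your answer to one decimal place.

56.3

Cstat = Vt / (Pplat − PEEP) = 400 / (11.1 − 4) = 400 / 7.1 = 56.338 mL/cmH2O.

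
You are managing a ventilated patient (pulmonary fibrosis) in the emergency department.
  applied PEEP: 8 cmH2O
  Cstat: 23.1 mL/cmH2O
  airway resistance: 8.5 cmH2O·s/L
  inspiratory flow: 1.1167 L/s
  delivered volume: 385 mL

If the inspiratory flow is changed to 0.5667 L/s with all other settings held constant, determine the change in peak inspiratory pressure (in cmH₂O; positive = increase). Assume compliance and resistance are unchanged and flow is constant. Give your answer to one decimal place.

-4.7

PIP = Vt/C + R·V̇ + PEEP (constant-flow equation of motion).
Only the resistive term changes: ΔPIP = R × ΔV̇ = 8.5 × (0.5667 − 1.1167) = 8.5 × -0.55 = -4.675 cmH2O.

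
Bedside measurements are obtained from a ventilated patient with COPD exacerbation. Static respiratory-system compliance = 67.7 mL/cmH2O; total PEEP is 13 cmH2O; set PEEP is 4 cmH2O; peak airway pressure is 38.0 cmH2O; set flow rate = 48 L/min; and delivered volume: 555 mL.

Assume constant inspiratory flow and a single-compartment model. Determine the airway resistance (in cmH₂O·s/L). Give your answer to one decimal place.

21.0

Flow: 48 L/min ÷ 60 = 0.8 L/s.
Total PEEP = 13 cmH2O (set 4 + intrinsic 9); this is the baseline alveolar pressure.
Equation of motion (constant flow): PIP = Vt/C + R·V̇ + PEEP.
R·V̇ = PIP − Vt/C − PEEP = 38.0 − 555/67.7 − 13 = 38.0 − 8.198 − 13 = 16.802 cmH2O.
R = 16.802 / 0.8 = 21.003 cmH2O·s/L.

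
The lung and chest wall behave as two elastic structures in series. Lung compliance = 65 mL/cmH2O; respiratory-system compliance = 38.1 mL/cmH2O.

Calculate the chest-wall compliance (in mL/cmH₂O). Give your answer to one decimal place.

1/Ccw = 1/Crs − 1/CL.
1/Ccw = 1/38.1 − 1/65 = 0.01086.
Ccw = 92.081 mL/cmH2O.

92.1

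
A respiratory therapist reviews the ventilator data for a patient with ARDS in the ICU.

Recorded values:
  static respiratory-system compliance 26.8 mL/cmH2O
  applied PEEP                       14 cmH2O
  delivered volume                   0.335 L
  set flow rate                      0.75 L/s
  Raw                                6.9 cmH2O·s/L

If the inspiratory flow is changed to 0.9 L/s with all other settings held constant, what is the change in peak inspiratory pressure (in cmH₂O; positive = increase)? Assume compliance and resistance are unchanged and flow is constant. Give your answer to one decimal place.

PIP = Vt/C + R·V̇ + PEEP (constant-flow equation of motion).
Only the resistive term changes: ΔPIP = R × ΔV̇ = 6.9 × (0.9 − 0.75) = 6.9 × 0.15 = 1.035 cmH2O.

1.0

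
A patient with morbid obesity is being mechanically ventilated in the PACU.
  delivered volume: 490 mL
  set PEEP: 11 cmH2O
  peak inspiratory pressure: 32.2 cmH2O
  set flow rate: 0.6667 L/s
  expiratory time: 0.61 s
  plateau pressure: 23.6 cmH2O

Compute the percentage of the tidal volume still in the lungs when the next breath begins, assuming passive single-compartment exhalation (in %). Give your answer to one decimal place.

29.6

R = (PIP − Pplat)/V̇ = (32.2 − 23.6) / 0.6667 = 8.6/0.6667 = 12.899 cmH2O·s/L.
C = Vt/(Pplat − PEEP) = 490.0 / (23.6 − 11) = 490.0/12.6 = 38.889 mL/cmH2O.
τ = R × C = 12.899 × 0.03889 L/cmH2O = 0.5016 s.
Fraction remaining at end-expiration = e^(−Te/τ) = e^(−0.61/0.5016) = 0.2964 → 29.64%.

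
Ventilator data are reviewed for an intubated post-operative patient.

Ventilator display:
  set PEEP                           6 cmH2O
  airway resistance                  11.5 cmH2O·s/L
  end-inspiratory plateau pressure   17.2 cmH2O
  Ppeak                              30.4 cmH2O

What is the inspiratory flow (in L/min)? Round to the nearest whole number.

69

flow = (PIP − Pplat) / Raw = (30.4 − 17.2) / 11.5 = 1.148 L/s × 60 = 68.88 L/min.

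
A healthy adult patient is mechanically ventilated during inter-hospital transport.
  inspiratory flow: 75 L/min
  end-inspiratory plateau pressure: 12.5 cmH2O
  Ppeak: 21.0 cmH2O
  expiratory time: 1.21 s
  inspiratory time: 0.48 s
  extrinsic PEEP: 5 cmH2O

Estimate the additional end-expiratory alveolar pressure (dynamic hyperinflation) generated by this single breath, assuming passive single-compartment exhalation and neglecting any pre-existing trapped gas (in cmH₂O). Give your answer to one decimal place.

0.8

Flow: 75 L/min ÷ 60 = 1.25 L/s.
Vt = flow × Ti = 1.25 L/s × 0.48 s × 1000 mL/L = 600.0 mL.
R = (PIP − Pplat)/V̇ = (21.0 − 12.5) / 1.25 = 8.5/1.25 = 6.8 cmH2O·s/L.
C = Vt/(Pplat − PEEP) = 600.0 / (12.5 − 5) = 600.0/7.5 = 80.0 mL/cmH2O.
τ = R × C = 6.8 × 0.08 L/cmH2O = 0.544 s.
Fraction remaining = e^(−Te/τ) = e^(−1.21/0.544) = 0.1081; trapped volume = 600.0 × 0.1081 = 64.86 mL.
Additional alveolar pressure from trapping ≈ V_trapped / C = 64.86 / 80.0 = 0.8108 cmH2O.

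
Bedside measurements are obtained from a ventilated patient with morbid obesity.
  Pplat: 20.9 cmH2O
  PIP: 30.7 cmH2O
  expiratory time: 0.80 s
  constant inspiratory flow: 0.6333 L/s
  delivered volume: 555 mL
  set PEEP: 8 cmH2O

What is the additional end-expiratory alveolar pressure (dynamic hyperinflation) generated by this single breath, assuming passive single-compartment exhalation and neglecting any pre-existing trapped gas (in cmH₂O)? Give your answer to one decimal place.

R = (PIP − Pplat)/V̇ = (30.7 − 20.9) / 0.6333 = 9.8/0.6333 = 15.474 cmH2O·s/L.
C = Vt/(Pplat − PEEP) = 555.0 / (20.9 − 8) = 555.0/12.9 = 43.023 mL/cmH2O.
τ = R × C = 15.474 × 0.04302 L/cmH2O = 0.6657 s.
Fraction remaining = e^(−Te/τ) = e^(−0.80/0.6657) = 0.3007; trapped volume = 555.0 × 0.3007 = 166.89 mL.
Additional alveolar pressure from trapping ≈ V_trapped / C = 166.89 / 43.023 = 3.879 cmH2O.

3.9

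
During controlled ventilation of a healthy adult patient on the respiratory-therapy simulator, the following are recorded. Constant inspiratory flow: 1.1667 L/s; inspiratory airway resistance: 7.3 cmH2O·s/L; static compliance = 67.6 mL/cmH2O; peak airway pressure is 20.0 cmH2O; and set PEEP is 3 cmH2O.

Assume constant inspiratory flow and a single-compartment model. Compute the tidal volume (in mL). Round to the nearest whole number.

Equation of motion (constant flow): PIP = Vt/C + R·V̇ + PEEP.
Vt/C = PIP − R·V̇ − PEEP = 20.0 − 8.517 − 3 = 8.483 cmH2O.
Vt = C × 8.483 = 67.6 × 8.483 = 573.45 mL.

573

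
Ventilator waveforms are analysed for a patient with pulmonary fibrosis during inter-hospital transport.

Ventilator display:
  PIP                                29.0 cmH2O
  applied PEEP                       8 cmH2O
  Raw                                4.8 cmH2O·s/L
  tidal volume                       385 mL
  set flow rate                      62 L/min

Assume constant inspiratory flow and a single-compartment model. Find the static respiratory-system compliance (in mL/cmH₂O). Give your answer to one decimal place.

Flow: 62 L/min ÷ 60 = 1.0333 L/s.
Equation of motion (constant flow): PIP = Vt/C + R·V̇ + PEEP.
Vt/C = PIP − R·V̇ − PEEP = 29.0 − 4.8×1.0333 − 8 = 29.0 − 4.96 − 8 = 16.04 cmH2O.
C = Vt / 16.04 = 385 / 16.04 = 24.002 mL/cmH2O.

24.0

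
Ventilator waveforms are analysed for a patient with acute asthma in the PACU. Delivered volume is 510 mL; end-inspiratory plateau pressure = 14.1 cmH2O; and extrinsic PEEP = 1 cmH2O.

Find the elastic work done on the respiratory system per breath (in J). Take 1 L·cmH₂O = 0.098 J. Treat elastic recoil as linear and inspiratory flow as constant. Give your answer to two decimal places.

Elastic work ≈ ½ × (Pplat − PEEP) × Vt = 0.5 × (14.1 − 1) × 0.510 L = 0.5 × 13.1 × 0.510 = 3.341 L·cmH2O.
× 0.098 J/(L·cmH2O) → 0.3274 J.

0.33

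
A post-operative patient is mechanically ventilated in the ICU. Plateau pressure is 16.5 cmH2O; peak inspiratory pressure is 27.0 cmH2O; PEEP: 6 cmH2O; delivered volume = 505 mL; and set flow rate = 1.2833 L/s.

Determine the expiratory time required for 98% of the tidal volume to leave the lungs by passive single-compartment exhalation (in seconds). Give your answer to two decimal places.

1.54

R = (PIP − Pplat)/V̇ = (27.0 − 16.5) / 1.2833 = 10.5/1.2833 = 8.182 cmH2O·s/L.
C = Vt/(Pplat − PEEP) = 505.0 / (16.5 − 6) = 505.0/10.5 = 48.095 mL/cmH2O.
τ = R × C = 8.182 × 0.0481 L/cmH2O = 0.3936 s.
t = −τ·ln(1 − 0.98) = −0.3936·ln(0.02) = 1.54 s.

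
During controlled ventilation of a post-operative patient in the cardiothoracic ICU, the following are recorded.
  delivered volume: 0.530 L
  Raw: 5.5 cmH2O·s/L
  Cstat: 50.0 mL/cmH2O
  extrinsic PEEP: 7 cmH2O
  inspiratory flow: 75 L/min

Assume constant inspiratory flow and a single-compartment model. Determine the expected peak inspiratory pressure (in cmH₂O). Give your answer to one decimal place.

Flow: 75 L/min ÷ 60 = 1.25 L/s.
Equation of motion (constant flow): PIP = Vt/C + R·V̇ + PEEP.
PIP = 530/50.0 + 5.5×1.25 + 7 = 10.6 + 6.875 + 7 = 24.475 cmH2O.

24.5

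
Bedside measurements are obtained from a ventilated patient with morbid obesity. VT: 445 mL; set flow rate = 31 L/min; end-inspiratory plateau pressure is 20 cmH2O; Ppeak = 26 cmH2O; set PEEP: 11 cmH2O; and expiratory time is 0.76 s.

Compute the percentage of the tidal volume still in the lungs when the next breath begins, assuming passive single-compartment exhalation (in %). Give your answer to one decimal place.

Flow: 31 L/min ÷ 60 = 0.5167 L/s.
R = (PIP − Pplat)/V̇ = (26 − 20) / 0.5167 = 6.0/0.5167 = 11.612 cmH2O·s/L.
C = Vt/(Pplat − PEEP) = 445.0 / (20 − 11) = 445.0/9.0 = 49.444 mL/cmH2O.
τ = R × C = 11.612 × 0.04944 L/cmH2O = 0.5741 s.
Fraction remaining at end-expiration = e^(−Te/τ) = e^(−0.76/0.5741) = 0.2661 → 26.61%.

26.6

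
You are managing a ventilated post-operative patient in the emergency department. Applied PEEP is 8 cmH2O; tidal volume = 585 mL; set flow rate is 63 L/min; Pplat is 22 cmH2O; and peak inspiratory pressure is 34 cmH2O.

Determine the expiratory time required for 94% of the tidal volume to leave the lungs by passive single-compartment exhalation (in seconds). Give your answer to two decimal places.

1.34

Flow: 63 L/min ÷ 60 = 1.05 L/s.
R = (PIP − Pplat)/V̇ = (34 − 22) / 1.05 = 12.0/1.05 = 11.429 cmH2O·s/L.
C = Vt/(Pplat − PEEP) = 585.0 / (22 − 8) = 585.0/14.0 = 41.786 mL/cmH2O.
τ = R × C = 11.429 × 0.04179 L/cmH2O = 0.4776 s.
t = −τ·ln(1 − 0.94) = −0.4776·ln(0.06) = 1.344 s.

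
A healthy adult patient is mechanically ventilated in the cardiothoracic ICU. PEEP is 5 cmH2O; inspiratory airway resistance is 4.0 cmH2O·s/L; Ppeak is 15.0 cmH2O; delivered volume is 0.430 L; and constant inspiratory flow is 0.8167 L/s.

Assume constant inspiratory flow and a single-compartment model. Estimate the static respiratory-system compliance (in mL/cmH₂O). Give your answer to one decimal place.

Equation of motion (constant flow): PIP = Vt/C + R·V̇ + PEEP.
Vt/C = PIP − R·V̇ − PEEP = 15.0 − 4.0×0.8167 − 5 = 15.0 − 3.267 − 5 = 6.733 cmH2O.
C = Vt / 6.733 = 430 / 6.733 = 63.865 mL/cmH2O.

63.9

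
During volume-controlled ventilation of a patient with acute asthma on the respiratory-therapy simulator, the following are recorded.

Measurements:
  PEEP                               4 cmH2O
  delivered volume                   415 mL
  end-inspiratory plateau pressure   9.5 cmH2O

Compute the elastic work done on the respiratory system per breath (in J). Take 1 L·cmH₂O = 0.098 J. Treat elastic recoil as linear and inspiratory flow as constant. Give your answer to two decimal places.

0.11

Elastic work ≈ ½ × (Pplat − PEEP) × Vt = 0.5 × (9.5 − 4) × 0.415 L = 0.5 × 5.5 × 0.415 = 1.141 L·cmH2O.
× 0.098 J/(L·cmH2O) → 0.1118 J.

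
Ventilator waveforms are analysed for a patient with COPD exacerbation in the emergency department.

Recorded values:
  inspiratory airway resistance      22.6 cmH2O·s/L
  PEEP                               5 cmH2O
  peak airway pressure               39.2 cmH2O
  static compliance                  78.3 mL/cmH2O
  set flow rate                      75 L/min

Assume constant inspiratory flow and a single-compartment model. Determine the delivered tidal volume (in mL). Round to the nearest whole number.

Flow: 75 L/min ÷ 60 = 1.25 L/s.
Equation of motion (constant flow): PIP = Vt/C + R·V̇ + PEEP.
Vt/C = PIP − R·V̇ − PEEP = 39.2 − 28.25 − 5 = 5.95 cmH2O.
Vt = C × 5.95 = 78.3 × 5.95 = 465.89 mL.

466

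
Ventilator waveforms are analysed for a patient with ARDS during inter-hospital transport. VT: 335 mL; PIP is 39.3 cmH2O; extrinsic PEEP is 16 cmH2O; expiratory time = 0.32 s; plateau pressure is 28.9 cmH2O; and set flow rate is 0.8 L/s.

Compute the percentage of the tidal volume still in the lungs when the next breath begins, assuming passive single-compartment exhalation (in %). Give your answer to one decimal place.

38.8

R = (PIP − Pplat)/V̇ = (39.3 − 28.9) / 0.8 = 10.4/0.8 = 13.0 cmH2O·s/L.
C = Vt/(Pplat − PEEP) = 335.0 / (28.9 − 16) = 335.0/12.9 = 25.969 mL/cmH2O.
τ = R × C = 13.0 × 0.02597 L/cmH2O = 0.3376 s.
Fraction remaining at end-expiration = e^(−Te/τ) = e^(−0.32/0.3376) = 0.3876 → 38.76%.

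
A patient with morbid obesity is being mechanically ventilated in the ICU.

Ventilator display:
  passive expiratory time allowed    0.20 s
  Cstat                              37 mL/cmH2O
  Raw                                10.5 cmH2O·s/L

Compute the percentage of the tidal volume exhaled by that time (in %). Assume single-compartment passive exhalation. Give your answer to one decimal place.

40.2

τ = R × C = 10.5 × 37 mL/cmH2O = 10.5 × 0.037 L/cmH2O = 0.3885 s.
Passive exhalation: V(t)/V₀ = e^(−t/τ) = e^(−0.20/0.3885) = 0.5976.
Fraction exhaled = 1 − 0.5976 = 0.4024 → 40.24%.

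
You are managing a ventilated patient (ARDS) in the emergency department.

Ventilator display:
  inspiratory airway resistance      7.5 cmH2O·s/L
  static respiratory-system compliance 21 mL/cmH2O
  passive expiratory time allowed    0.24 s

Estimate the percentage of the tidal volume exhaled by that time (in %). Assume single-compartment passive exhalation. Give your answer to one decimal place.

τ = R × C = 7.5 × 21 mL/cmH2O = 7.5 × 0.021 L/cmH2O = 0.1575 s.
Passive exhalation: V(t)/V₀ = e^(−t/τ) = e^(−0.24/0.1575) = 0.2179.
Fraction exhaled = 1 − 0.2179 = 0.7821 → 78.21%.

78.2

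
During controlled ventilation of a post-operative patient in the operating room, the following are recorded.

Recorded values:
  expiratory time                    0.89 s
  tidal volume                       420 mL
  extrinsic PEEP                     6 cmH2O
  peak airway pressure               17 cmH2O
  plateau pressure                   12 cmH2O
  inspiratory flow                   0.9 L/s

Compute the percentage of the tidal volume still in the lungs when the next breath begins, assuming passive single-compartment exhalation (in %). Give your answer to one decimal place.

R = (PIP − Pplat)/V̇ = (17 − 12) / 0.9 = 5.0/0.9 = 5.556 cmH2O·s/L.
C = Vt/(Pplat − PEEP) = 420.0 / (12 − 6) = 420.0/6.0 = 70.0 mL/cmH2O.
τ = R × C = 5.556 × 0.07 L/cmH2O = 0.3889 s.
Fraction remaining at end-expiration = e^(−Te/τ) = e^(−0.89/0.3889) = 0.1014 → 10.14%.

10.1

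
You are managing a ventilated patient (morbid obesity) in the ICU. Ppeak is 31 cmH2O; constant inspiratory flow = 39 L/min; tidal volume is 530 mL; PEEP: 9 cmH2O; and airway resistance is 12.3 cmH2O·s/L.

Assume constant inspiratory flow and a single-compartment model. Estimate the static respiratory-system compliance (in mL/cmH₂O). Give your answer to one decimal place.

Flow: 39 L/min ÷ 60 = 0.65 L/s.
Equation of motion (constant flow): PIP = Vt/C + R·V̇ + PEEP.
Vt/C = PIP − R·V̇ − PEEP = 31 − 12.3×0.65 − 9 = 31 − 7.995 − 9 = 14.005 cmH2O.
C = Vt / 14.005 = 530 / 14.005 = 37.844 mL/cmH2O.

37.8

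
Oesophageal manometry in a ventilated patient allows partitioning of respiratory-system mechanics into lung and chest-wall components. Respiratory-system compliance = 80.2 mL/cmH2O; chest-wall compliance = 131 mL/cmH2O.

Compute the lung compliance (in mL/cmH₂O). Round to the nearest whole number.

1/CL = 1/Crs − 1/Ccw.
1/CL = 1/80.2 − 1/131 = 0.004835.
CL = 206.83 mL/cmH2O.

207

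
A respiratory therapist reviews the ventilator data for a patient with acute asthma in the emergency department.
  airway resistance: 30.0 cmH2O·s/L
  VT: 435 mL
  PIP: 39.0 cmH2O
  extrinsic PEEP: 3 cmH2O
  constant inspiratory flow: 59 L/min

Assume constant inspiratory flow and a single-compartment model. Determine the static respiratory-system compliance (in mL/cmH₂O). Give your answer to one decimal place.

Flow: 59 L/min ÷ 60 = 0.9833 L/s.
Equation of motion (constant flow): PIP = Vt/C + R·V̇ + PEEP.
Vt/C = PIP − R·V̇ − PEEP = 39.0 − 30.0×0.9833 − 3 = 39.0 − 29.499 − 3 = 6.501 cmH2O.
C = Vt / 6.501 = 435 / 6.501 = 66.913 mL/cmH2O.

66.9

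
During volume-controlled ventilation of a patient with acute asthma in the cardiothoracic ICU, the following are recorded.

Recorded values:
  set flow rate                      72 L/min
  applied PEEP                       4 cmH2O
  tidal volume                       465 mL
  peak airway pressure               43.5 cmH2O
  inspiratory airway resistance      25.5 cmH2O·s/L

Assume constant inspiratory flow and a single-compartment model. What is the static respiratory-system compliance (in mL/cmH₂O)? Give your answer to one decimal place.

52.2

Flow: 72 L/min ÷ 60 = 1.2 L/s.
Equation of motion (constant flow): PIP = Vt/C + R·V̇ + PEEP.
Vt/C = PIP − R·V̇ − PEEP = 43.5 − 25.5×1.2 − 4 = 43.5 − 30.6 − 4 = 8.9 cmH2O.
C = Vt / 8.9 = 465 / 8.9 = 52.247 mL/cmH2O.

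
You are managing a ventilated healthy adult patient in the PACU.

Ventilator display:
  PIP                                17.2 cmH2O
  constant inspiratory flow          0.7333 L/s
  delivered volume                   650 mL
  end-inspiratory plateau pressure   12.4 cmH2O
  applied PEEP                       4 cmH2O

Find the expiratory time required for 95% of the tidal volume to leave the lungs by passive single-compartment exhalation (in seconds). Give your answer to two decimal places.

1.52

R = (PIP − Pplat)/V̇ = (17.2 − 12.4) / 0.7333 = 4.8/0.7333 = 6.546 cmH2O·s/L.
C = Vt/(Pplat − PEEP) = 650.0 / (12.4 − 4) = 650.0/8.4 = 77.381 mL/cmH2O.
τ = R × C = 6.546 × 0.07738 L/cmH2O = 0.5065 s.
t = −τ·ln(1 − 0.95) = −0.5065·ln(0.05) = 1.517 s.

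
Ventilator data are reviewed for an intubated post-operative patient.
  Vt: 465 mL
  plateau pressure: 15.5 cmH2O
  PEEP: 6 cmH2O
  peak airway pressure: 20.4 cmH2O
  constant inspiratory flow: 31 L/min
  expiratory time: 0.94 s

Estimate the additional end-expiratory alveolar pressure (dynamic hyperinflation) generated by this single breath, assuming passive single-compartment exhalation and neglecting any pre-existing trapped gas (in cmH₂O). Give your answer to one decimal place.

1.3

Flow: 31 L/min ÷ 60 = 0.5167 L/s.
R = (PIP − Pplat)/V̇ = (20.4 − 15.5) / 0.5167 = 4.9/0.5167 = 9.483 cmH2O·s/L.
C = Vt/(Pplat − PEEP) = 465.0 / (15.5 − 6) = 465.0/9.5 = 48.947 mL/cmH2O.
τ = R × C = 9.483 × 0.04895 L/cmH2O = 0.4642 s.
Fraction remaining = e^(−Te/τ) = e^(−0.94/0.4642) = 0.132; trapped volume = 465.0 × 0.132 = 61.38 mL.
Additional alveolar pressure from trapping ≈ V_trapped / C = 61.38 / 48.947 = 1.254 cmH2O.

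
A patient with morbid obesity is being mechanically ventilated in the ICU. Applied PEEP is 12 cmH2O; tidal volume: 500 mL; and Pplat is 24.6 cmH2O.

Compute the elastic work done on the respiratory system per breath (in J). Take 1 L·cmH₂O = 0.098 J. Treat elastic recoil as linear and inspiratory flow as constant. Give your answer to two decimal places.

0.31

Elastic work ≈ ½ × (Pplat − PEEP) × Vt = 0.5 × (24.6 − 12) × 0.500 L = 0.5 × 12.6 × 0.500 = 3.15 L·cmH2O.
× 0.098 J/(L·cmH2O) → 0.3087 J.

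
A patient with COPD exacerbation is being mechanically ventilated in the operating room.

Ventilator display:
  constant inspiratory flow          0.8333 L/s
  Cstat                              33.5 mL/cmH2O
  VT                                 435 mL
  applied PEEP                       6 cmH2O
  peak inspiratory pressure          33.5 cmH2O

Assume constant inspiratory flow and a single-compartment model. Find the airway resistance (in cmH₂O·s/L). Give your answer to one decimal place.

17.4

Equation of motion (constant flow): PIP = Vt/C + R·V̇ + PEEP.
R·V̇ = PIP − Vt/C − PEEP = 33.5 − 435/33.5 − 6 = 33.5 − 12.985 − 6 = 14.515 cmH2O.
R = 14.515 / 0.8333 = 17.419 cmH2O·s/L.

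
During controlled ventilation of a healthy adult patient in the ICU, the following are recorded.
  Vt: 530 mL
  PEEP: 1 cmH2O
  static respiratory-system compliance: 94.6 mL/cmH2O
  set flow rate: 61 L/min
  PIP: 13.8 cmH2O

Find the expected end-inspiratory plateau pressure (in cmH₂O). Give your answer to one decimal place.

6.6

Pplat = PEEP + Vt / Cstat = 1 + 530 / 94.6 = 1 + 5.603 = 6.603 cmH2O.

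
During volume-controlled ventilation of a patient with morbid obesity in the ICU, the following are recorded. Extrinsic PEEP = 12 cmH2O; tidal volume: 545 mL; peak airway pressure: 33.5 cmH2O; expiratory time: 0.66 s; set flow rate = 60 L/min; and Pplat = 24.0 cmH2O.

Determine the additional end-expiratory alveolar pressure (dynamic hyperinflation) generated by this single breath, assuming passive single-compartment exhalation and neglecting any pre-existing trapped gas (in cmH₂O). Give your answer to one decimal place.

2.6

Flow: 60 L/min ÷ 60 = 1 L/s.
R = (PIP − Pplat)/V̇ = (33.5 − 24.0) / 1 = 9.5/1 = 9.5 cmH2O·s/L.
C = Vt/(Pplat − PEEP) = 545.0 / (24.0 − 12) = 545.0/12.0 = 45.417 mL/cmH2O.
τ = R × C = 9.5 × 0.04542 L/cmH2O = 0.4315 s.
Fraction remaining = e^(−Te/τ) = e^(−0.66/0.4315) = 0.2166; trapped volume = 545.0 × 0.2166 = 118.05 mL.
Additional alveolar pressure from trapping ≈ V_trapped / C = 118.05 / 45.417 = 2.599 cmH2O.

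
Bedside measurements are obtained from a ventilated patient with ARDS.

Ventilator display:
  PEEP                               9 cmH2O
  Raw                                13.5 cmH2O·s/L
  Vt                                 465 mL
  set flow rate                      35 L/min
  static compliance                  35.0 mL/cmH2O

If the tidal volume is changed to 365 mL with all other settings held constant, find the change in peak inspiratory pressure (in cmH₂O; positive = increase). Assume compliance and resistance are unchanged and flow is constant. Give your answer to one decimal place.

PIP = Vt/C + R·V̇ + PEEP (constant-flow equation of motion).
Only the elastic term changes: ΔPIP = ΔVt / C = (365 − 465) / 35.0 = -2.857 cmH2O.

-2.9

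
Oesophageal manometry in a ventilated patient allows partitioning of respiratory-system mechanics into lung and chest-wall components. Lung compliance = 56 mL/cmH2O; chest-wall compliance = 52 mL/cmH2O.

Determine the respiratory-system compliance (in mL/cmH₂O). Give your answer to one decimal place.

Lung and chest wall are elastances in series: 1/Crs = 1/CL + 1/Ccw.
1/Crs = 1/56 + 1/52 = 0.03709.
Crs = 26.961 mL/cmH2O.

27.0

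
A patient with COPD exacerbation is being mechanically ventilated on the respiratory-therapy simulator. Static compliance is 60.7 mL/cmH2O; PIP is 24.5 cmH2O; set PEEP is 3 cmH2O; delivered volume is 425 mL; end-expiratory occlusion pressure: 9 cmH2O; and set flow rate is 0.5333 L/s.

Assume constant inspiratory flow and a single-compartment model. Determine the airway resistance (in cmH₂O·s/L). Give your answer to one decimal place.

Total PEEP = 9 cmH2O (set 3 + intrinsic 6); this is the baseline alveolar pressure.
Equation of motion (constant flow): PIP = Vt/C + R·V̇ + PEEP.
R·V̇ = PIP − Vt/C − PEEP = 24.5 − 425/60.7 − 9 = 24.5 − 7.002 − 9 = 8.498 cmH2O.
R = 8.498 / 0.5333 = 15.935 cmH2O·s/L.

15.9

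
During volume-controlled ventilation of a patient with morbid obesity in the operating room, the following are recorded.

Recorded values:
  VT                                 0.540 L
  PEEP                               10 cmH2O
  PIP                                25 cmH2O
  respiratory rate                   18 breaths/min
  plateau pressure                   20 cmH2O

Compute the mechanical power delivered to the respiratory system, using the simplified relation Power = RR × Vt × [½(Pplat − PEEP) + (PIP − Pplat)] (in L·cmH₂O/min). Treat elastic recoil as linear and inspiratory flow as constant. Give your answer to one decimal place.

97.2

Per-breath work = Vt × [½(Pplat−PEEP) + (PIP−Pplat)] = 0.540 × [0.5×10.0 + 5.0] = 0.540 × 10.0 = 5.4 L·cmH2O.
Power = 18 × 5.4 = 97.2 L·cmH2O/min.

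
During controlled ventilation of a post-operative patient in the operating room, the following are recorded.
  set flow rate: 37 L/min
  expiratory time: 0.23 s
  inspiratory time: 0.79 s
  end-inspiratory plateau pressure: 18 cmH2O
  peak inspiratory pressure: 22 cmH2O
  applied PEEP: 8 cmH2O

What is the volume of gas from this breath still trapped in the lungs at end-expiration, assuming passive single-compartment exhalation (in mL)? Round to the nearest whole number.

235

Flow: 37 L/min ÷ 60 = 0.6167 L/s.
Vt = flow × Ti = 0.6167 L/s × 0.79 s × 1000 mL/L = 487.19 mL.
R = (PIP − Pplat)/V̇ = (22 − 18) / 0.6167 = 4.0/0.6167 = 6.486 cmH2O·s/L.
C = Vt/(Pplat − PEEP) = 487.19 / (18 − 8) = 487.19/10.0 = 48.719 mL/cmH2O.
τ = R × C = 6.486 × 0.04872 L/cmH2O = 0.316 s.
Fraction remaining = e^(−Te/τ) = e^(−0.23/0.316) = 0.4829.
Trapped volume = 487.19 × 0.4829 = 235.26 mL.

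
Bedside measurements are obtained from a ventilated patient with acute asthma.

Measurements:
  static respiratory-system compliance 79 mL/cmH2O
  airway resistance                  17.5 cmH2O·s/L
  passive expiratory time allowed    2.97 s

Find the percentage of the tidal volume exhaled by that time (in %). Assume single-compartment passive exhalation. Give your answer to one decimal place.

88.3

τ = R × C = 17.5 × 79 mL/cmH2O = 17.5 × 0.079 L/cmH2O = 1.383 s.
Passive exhalation: V(t)/V₀ = e^(−t/τ) = e^(−2.97/1.383) = 0.1168.
Fraction exhaled = 1 − 0.1168 = 0.8832 → 88.32%.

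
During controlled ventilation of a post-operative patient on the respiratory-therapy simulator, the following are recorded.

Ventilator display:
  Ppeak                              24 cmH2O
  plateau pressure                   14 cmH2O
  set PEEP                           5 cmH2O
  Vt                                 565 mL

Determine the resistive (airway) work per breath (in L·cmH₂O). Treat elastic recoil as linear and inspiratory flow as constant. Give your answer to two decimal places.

5.65

With constant inspiratory flow the resistive pressure is constant at PIP − Pplat = 24 − 14 = 10.0 cmH2O, so resistive work = 10.0 × 0.565 = 5.65 L·cmH2O.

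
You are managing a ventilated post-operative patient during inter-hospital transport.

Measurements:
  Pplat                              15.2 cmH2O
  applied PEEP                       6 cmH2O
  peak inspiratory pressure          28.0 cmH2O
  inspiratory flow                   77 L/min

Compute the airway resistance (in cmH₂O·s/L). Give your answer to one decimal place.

10.0

Flow: 77 L/min ÷ 60 = 1.2833 L/s.
Raw = (PIP − Pplat) / flow = (28.0 − 15.2) / 1.2833 = 12.8 / 1.2833 = 9.974 cmH2O·s/L.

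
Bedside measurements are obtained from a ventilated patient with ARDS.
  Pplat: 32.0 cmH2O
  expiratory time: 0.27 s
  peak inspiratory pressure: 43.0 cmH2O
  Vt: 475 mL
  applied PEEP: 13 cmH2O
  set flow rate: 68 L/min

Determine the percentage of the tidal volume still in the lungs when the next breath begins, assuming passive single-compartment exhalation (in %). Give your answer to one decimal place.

32.9

Flow: 68 L/min ÷ 60 = 1.1333 L/s.
R = (PIP − Pplat)/V̇ = (43.0 − 32.0) / 1.1333 = 11.0/1.1333 = 9.706 cmH2O·s/L.
C = Vt/(Pplat − PEEP) = 475.0 / (32.0 − 13) = 475.0/19.0 = 25.0 mL/cmH2O.
τ = R × C = 9.706 × 0.025 L/cmH2O = 0.2427 s.
Fraction remaining at end-expiration = e^(−Te/τ) = e^(−0.27/0.2427) = 0.3287 → 32.87%.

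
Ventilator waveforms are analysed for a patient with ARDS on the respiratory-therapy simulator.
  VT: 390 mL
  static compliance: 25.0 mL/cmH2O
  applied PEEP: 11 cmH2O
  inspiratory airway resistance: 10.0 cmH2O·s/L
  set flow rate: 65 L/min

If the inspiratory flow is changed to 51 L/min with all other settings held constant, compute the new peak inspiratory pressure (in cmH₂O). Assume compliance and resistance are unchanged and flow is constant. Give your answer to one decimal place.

Flow: 65 L/min ÷ 60 = 1.0833 L/s.
New flow: 51 L/min ÷ 60 = 0.85 L/s.
PIP = Vt/C + R·V̇ + PEEP (constant-flow equation of motion).
Only the resistive term changes: ΔPIP = R × ΔV̇ = 10.0 × (0.85 − 1.0833) = 10.0 × -0.2333 = -2.333 cmH2O.
Original PIP = 390/25.0 + 10.0×1.0833 + 11 = 37.433 cmH2O; new PIP = 37.433 + (-2.333) = 35.1 cmH2O.

35.1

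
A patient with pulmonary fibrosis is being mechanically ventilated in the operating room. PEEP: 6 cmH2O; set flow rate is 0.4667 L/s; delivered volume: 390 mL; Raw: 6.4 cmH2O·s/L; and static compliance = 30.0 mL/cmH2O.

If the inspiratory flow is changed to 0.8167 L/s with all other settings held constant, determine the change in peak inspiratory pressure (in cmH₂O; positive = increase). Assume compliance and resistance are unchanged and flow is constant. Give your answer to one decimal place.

2.2

PIP = Vt/C + R·V̇ + PEEP (constant-flow equation of motion).
Only the resistive term changes: ΔPIP = R × ΔV̇ = 6.4 × (0.8167 − 0.4667) = 6.4 × 0.35 = 2.24 cmH2O.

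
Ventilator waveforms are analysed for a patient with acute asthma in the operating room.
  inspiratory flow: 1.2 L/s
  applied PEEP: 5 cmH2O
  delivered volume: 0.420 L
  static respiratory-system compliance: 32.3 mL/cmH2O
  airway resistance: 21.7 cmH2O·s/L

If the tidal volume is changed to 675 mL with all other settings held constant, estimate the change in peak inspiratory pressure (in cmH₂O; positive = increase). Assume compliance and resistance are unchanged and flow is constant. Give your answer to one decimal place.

7.9

PIP = Vt/C + R·V̇ + PEEP (constant-flow equation of motion).
Only the elastic term changes: ΔPIP = ΔVt / C = (675 − 420) / 32.3 = 7.895 cmH2O.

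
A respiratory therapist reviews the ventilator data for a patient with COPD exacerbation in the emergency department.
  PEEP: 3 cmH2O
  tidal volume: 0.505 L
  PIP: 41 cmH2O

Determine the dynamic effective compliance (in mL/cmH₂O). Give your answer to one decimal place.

Dynamic compliance = Vt / (PIP − PEEP) = 505 / (41 − 3) = 505 / 38.0 = 13.289 mL/cmH2O.

13.3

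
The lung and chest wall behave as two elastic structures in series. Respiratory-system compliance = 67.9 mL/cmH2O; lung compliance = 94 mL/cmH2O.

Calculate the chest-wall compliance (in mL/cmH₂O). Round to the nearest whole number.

245

1/Ccw = 1/Crs − 1/CL.
1/Ccw = 1/67.9 − 1/94 = 0.004089.
Ccw = 244.56 mL/cmH2O.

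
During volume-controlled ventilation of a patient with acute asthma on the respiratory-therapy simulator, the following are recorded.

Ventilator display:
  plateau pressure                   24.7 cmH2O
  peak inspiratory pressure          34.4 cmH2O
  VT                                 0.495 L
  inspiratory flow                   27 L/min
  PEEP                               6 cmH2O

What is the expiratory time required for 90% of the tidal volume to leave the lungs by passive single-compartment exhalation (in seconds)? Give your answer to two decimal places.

1.31

Flow: 27 L/min ÷ 60 = 0.45 L/s.
R = (PIP − Pplat)/V̇ = (34.4 − 24.7) / 0.45 = 9.7/0.45 = 21.556 cmH2O·s/L.
C = Vt/(Pplat − PEEP) = 495.0 / (24.7 − 6) = 495.0/18.7 = 26.471 mL/cmH2O.
τ = R × C = 21.556 × 0.02647 L/cmH2O = 0.5706 s.
t = −τ·ln(1 − 0.90) = −0.5706·ln(0.1) = 1.314 s.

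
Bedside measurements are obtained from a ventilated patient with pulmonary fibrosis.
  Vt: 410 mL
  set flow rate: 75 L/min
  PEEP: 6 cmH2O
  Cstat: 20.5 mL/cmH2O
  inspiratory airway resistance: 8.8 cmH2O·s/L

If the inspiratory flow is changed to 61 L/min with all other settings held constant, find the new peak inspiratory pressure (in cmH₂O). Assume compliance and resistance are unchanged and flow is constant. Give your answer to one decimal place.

Flow: 75 L/min ÷ 60 = 1.25 L/s.
New flow: 61 L/min ÷ 60 = 1.0167 L/s.
PIP = Vt/C + R·V̇ + PEEP (constant-flow equation of motion).
Only the resistive term changes: ΔPIP = R × ΔV̇ = 8.8 × (1.0167 − 1.25) = 8.8 × -0.2333 = -2.053 cmH2O.
Original PIP = 410/20.5 + 8.8×1.25 + 6 = 37.0 cmH2O; new PIP = 37.0 + (-2.053) = 34.947 cmH2O.

34.9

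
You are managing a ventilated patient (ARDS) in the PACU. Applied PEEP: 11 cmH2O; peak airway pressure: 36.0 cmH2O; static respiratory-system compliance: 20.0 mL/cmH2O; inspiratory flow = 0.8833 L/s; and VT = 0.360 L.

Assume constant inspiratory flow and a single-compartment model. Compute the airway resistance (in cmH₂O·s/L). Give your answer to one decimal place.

Equation of motion (constant flow): PIP = Vt/C + R·V̇ + PEEP.
R·V̇ = PIP − Vt/C − PEEP = 36.0 − 360/20.0 − 11 = 36.0 − 18.0 − 11 = 7.0 cmH2O.
R = 7.0 / 0.8833 = 7.925 cmH2O·s/L.

7.9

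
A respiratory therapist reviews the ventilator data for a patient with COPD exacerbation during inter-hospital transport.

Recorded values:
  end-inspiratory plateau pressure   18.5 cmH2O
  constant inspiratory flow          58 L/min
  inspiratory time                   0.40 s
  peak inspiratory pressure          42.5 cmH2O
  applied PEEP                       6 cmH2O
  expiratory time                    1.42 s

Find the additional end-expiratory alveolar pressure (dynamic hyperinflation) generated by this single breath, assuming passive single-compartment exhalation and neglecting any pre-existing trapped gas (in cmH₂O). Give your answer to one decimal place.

2.0

Flow: 58 L/min ÷ 60 = 0.9667 L/s.
Vt = flow × Ti = 0.9667 L/s × 0.40 s × 1000 mL/L = 386.68 mL.
R = (PIP − Pplat)/V̇ = (42.5 − 18.5) / 0.9667 = 24.0/0.9667 = 24.827 cmH2O·s/L.
C = Vt/(Pplat − PEEP) = 386.68 / (18.5 − 6) = 386.68/12.5 = 30.934 mL/cmH2O.
τ = R × C = 24.827 × 0.03093 L/cmH2O = 0.7679 s.
Fraction remaining = e^(−Te/τ) = e^(−1.42/0.7679) = 0.1574; trapped volume = 386.68 × 0.1574 = 60.863 mL.
Additional alveolar pressure from trapping ≈ V_trapped / C = 60.863 / 30.934 = 1.968 cmH2O.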